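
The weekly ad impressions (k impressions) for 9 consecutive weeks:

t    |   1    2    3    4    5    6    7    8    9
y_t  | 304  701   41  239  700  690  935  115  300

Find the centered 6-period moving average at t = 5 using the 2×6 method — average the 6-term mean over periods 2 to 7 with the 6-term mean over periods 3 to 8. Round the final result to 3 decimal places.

502.167

Sum over 2–7: 701 + 41 + 239 + 700 + 690 + 935 = 3306
Sum over 3–8: 41 + 239 + 700 + 690 + 935 + 115 = 2720
CMA at t=5 = (3306 + 2720) / (2·6) = 6026 / 12 = 502.167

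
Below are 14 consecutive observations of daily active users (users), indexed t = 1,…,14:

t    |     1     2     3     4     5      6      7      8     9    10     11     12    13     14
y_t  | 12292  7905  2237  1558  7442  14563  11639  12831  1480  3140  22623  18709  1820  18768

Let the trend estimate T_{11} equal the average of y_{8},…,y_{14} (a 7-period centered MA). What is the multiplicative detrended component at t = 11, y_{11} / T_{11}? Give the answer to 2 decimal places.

Trend T_11 = (12831 + 1480 + 3140 + 22623 + 18709 + 1820 + 18768) / 7 = 79371/7 = 11338.7143
Ratio to trend: 22623 / 11338.7143 = 2.00

2.00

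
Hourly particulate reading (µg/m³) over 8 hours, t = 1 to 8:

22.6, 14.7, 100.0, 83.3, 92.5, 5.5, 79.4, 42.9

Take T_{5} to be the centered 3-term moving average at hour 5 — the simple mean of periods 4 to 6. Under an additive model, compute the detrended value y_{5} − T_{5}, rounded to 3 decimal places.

32.067

Trend T_5 = (83.3 + 92.5 + 5.5) / 3 = 181.3/3 = 60.43333
Detrended value: 92.5 − 60.43333 = 32.067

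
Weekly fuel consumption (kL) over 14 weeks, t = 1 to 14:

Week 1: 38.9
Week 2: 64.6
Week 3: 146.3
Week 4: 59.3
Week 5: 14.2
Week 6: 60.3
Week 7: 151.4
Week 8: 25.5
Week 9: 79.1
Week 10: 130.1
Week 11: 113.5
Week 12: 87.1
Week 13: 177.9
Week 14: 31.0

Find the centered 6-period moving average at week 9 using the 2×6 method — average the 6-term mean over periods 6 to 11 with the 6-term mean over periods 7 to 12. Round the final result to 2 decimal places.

95.55

Sum over 6–11: 60.3 + 151.4 + 25.5 + 79.1 + 130.1 + 113.5 = 559.9
Sum over 7–12: 151.4 + 25.5 + 79.1 + 130.1 + 113.5 + 87.1 = 586.7
CMA at t=9 = (559.9 + 586.7) / (2·6) = 1146.6 / 12 = 95.55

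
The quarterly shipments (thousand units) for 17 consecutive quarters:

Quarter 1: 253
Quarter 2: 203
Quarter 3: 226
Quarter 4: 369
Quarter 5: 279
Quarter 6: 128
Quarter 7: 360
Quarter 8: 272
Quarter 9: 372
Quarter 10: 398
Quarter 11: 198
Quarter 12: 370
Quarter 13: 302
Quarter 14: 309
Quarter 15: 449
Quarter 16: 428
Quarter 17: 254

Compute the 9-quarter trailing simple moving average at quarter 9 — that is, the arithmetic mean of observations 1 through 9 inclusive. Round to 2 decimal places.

Sum of periods 1–9: 253 + 203 + 226 + 369 + 279 + 128 + 360 + 272 + 372 = 2462
Divide by 9: 2462 / 9 = 273.56

273.56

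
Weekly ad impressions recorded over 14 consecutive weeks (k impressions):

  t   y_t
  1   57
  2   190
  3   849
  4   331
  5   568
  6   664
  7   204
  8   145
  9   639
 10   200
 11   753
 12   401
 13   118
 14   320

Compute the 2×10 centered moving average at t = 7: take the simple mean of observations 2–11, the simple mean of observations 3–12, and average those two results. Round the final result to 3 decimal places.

464.850

Sum over 2–11: 190 + 849 + 331 + 568 + 664 + 204 + 145 + 639 + 200 + 753 = 4543
Sum over 3–12: 849 + 331 + 568 + 664 + 204 + 145 + 639 + 200 + 753 + 401 = 4754
CMA at t=7 = (4543 + 4754) / (2·10) = 9297 / 20 = 464.850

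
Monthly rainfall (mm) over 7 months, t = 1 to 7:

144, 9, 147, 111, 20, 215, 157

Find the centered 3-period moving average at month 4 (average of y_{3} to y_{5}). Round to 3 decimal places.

92.667

Sum of periods 3–5: 147 + 111 + 20 = 278
Divide by 3: 278 / 3 = 92.667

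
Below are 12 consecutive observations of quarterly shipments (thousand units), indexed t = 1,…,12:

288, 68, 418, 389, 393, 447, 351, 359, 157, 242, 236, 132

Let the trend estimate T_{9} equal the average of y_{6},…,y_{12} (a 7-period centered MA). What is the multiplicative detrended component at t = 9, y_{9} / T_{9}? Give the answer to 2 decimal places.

Trend T_9 = (447 + 351 + 359 + 157 + 242 + 236 + 132) / 7 = 1924/7 = 274.8571
Ratio to trend: 157 / 274.8571 = 0.57

0.57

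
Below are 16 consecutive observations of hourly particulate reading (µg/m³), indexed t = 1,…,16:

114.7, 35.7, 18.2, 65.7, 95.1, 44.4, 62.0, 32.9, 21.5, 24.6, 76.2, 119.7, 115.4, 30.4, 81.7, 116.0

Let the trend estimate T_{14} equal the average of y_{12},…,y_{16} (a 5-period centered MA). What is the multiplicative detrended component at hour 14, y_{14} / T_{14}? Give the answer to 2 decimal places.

Trend T_14 = (119.7 + 115.4 + 30.4 + 81.7 + 116.0) / 5 = 463.2/5 = 92.6400
Ratio to trend: 30.4 / 92.6400 = 0.33

0.33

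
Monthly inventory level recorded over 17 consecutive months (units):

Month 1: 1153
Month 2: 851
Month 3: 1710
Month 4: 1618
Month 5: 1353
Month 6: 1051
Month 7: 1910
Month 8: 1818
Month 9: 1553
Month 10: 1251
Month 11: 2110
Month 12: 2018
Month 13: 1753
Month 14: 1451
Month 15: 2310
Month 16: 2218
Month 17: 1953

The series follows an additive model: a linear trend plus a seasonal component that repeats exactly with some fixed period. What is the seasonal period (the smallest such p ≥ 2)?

4

First differences y_{t+1} − y_t: -302, 859, -92, -265, -302, 859, -92, -265, -302, 859, …
The difference pattern repeats every 4 terms and not for any smaller step, so p = 4.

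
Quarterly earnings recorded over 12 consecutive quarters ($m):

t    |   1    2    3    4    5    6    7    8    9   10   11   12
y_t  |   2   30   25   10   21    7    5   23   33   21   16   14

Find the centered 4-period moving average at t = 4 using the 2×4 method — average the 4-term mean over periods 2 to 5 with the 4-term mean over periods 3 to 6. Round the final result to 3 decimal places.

18.625

Sum over 2–5: 30 + 25 + 10 + 21 = 86
Sum over 3–6: 25 + 10 + 21 + 7 = 63
CMA at t=4 = (86 + 63) / (2·4) = 149 / 8 = 18.625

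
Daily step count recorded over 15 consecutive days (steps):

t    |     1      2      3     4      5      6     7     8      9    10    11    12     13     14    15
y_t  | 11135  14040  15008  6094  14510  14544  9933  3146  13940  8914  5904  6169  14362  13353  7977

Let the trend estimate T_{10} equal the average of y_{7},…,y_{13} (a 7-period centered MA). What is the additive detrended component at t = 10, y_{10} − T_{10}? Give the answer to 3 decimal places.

4.286

Trend T_10 = (9933 + 3146 + 13940 + 8914 + 5904 + 6169 + 14362) / 7 = 62368/7 = 8909.71429
Detrended value: 8914 − 8909.71429 = 4.286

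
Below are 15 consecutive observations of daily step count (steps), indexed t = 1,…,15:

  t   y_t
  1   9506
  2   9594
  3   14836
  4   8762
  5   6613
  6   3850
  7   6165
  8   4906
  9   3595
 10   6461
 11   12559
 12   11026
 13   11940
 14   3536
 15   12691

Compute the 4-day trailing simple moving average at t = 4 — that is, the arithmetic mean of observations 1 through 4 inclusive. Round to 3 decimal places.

Sum of periods 1–4: 9506 + 9594 + 14836 + 8762 = 42698
Divide by 4: 42698 / 4 = 10674.500

10674.500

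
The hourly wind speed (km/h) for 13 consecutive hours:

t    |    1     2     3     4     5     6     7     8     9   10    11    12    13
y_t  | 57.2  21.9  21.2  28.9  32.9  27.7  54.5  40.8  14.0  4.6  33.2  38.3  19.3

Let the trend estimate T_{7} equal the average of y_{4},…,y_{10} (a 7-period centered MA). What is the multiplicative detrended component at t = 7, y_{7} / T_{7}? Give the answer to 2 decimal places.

Trend T_7 = (28.9 + 32.9 + 27.7 + 54.5 + 40.8 + 14.0 + 4.6) / 7 = 203.4/7 = 29.0571
Ratio to trend: 54.5 / 29.0571 = 1.88

1.88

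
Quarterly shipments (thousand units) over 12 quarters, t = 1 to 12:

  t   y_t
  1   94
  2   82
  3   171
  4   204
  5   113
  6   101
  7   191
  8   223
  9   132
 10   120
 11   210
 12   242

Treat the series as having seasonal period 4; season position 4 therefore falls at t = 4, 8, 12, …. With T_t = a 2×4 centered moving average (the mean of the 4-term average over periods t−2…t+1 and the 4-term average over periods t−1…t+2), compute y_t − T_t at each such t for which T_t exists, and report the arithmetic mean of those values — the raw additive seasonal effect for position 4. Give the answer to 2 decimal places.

59.00

Season position 4 occurs at t = 4, 8 (where T_t is defined).
t=4: T_4 = 144.8750; y_4 − T_4 = 204 − 144.8750 = 59.1250
t=8: T_8 = 164.1250; y_8 − T_8 = 223 − 164.1250 = 58.8750
Mean deviation: (59.1250 + 58.8750) / 2 = 59.00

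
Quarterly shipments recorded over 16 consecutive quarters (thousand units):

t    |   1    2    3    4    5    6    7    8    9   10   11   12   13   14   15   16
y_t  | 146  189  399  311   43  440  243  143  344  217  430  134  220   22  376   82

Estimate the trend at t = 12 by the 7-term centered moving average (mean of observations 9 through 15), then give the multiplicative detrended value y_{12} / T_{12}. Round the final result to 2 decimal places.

0.54

Trend T_12 = (344 + 217 + 430 + 134 + 220 + 22 + 376) / 7 = 1743/7 = 249.0000
Ratio to trend: 134 / 249.0000 = 0.54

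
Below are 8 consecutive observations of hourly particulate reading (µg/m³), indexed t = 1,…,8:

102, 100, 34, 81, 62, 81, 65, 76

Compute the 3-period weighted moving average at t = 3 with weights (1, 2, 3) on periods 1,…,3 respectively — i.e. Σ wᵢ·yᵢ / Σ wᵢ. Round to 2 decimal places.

67.33

Weighted sum: 1·102 + 2·100 + 3·34 = 102 + 200 + 102 = 404
Weight total: 1 + 2 + 3 = 6
WMA = 404 / 6 = 67.33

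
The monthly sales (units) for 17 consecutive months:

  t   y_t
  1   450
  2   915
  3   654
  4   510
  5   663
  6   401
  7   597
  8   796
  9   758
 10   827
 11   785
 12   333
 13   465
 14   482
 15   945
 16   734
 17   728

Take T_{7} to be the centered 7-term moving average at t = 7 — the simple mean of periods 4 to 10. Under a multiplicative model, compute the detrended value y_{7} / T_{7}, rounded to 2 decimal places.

Trend T_7 = (510 + 663 + 401 + 597 + 796 + 758 + 827) / 7 = 4552/7 = 650.2857
Ratio to trend: 597 / 650.2857 = 0.92

0.92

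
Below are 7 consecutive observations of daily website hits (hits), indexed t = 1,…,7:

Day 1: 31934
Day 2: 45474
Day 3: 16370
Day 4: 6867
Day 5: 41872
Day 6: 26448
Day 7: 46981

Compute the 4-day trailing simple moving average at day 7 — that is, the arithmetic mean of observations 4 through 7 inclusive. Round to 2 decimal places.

30542.00

Sum of periods 4–7: 6867 + 41872 + 26448 + 46981 = 122168
Divide by 4: 122168 / 4 = 30542.00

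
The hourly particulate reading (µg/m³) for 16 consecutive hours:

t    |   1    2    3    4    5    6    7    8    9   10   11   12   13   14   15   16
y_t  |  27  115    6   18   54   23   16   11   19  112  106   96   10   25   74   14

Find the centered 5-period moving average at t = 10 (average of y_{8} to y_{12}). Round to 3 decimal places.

68.800

Sum of periods 8–12: 11 + 19 + 112 + 106 + 96 = 344
Divide by 5: 344 / 5 = 68.800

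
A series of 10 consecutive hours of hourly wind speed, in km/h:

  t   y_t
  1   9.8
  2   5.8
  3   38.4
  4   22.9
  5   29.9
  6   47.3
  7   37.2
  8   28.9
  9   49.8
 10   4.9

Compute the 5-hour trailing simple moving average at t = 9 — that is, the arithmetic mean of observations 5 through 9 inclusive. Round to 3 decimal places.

38.620

Sum of periods 5–9: 29.9 + 47.3 + 37.2 + 28.9 + 49.8 = 193.1
Divide by 5: 193.1 / 5 = 38.620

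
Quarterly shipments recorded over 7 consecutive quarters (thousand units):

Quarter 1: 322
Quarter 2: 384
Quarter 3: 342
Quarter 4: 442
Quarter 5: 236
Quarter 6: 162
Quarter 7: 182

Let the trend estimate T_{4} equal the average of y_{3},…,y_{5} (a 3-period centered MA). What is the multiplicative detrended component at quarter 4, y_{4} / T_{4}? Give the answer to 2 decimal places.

1.30

Trend T_4 = (342 + 442 + 236) / 3 = 1020/3 = 340.0000
Ratio to trend: 442 / 340.0000 = 1.30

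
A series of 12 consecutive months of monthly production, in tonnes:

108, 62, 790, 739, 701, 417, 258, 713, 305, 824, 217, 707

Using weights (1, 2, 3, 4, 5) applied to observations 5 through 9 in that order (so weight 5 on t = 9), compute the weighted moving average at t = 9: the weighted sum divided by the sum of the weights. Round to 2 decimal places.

445.73

Weighted sum: 1·701 + 2·417 + 3·258 + 4·713 + 5·305 = 701 + 834 + 774 + 2852 + 1525 = 6686
Weight total: 1 + 2 + 3 + 4 + 5 = 15
WMA = 6686 / 15 = 445.73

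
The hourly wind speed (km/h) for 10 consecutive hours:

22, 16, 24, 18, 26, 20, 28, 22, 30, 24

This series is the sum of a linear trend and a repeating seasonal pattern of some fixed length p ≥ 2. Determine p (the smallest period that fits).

First differences y_{t+1} − y_t: -6, 8, -6, 8, -6, 8, …
The difference pattern repeats every 2 terms and not for any smaller step, so p = 2.

2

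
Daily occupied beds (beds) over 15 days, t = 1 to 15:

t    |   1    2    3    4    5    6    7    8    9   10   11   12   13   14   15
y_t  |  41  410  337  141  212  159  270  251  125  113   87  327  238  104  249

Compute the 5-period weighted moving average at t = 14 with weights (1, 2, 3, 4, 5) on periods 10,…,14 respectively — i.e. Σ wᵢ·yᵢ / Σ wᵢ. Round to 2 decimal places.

182.67

Weighted sum: 1·113 + 2·87 + 3·327 + 4·238 + 5·104 = 113 + 174 + 981 + 952 + 520 = 2740
Weight total: 1 + 2 + 3 + 4 + 5 = 15
WMA = 2740 / 15 = 182.67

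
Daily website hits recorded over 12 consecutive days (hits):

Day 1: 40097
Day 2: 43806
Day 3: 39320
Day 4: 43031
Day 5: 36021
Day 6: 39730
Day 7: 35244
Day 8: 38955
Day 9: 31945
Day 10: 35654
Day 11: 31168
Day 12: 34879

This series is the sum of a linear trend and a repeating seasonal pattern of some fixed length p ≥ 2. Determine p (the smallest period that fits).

4

First differences y_{t+1} − y_t: 3709, -4486, 3711, -7010, 3709, -4486, 3711, -7010, 3709, -4486, …
The difference pattern repeats every 4 terms and not for any smaller step, so p = 4.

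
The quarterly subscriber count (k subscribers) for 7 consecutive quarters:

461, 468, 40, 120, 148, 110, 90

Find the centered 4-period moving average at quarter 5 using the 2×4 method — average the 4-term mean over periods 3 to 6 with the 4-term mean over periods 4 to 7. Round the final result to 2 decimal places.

110.75

Sum over 3–6: 40 + 120 + 148 + 110 = 418
Sum over 4–7: 120 + 148 + 110 + 90 = 468
CMA at t=5 = (418 + 468) / (2·4) = 886 / 8 = 110.75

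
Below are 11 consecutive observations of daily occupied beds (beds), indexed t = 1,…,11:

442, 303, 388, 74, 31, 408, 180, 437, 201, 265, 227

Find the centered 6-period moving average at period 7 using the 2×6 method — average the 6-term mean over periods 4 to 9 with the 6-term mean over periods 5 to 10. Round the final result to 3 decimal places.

237.750

Sum over 4–9: 74 + 31 + 408 + 180 + 437 + 201 = 1331
Sum over 5–10: 31 + 408 + 180 + 437 + 201 + 265 = 1522
CMA at t=7 = (1331 + 1522) / (2·6) = 2853 / 12 = 237.750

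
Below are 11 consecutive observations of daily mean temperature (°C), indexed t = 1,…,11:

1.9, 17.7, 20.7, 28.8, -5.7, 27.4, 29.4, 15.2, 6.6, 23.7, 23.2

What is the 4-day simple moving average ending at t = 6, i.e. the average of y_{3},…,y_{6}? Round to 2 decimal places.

Sum of periods 3–6: 20.7 + 28.8 + (-5.7) + 27.4 = 71.2
Divide by 4: 71.2 / 4 = 17.80

17.80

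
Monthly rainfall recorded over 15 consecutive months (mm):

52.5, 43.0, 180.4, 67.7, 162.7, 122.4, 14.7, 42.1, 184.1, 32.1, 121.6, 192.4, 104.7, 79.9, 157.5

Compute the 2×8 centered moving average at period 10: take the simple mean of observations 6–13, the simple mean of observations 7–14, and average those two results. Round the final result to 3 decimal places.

99.106

Sum over 6–13: 122.4 + 14.7 + 42.1 + 184.1 + 32.1 + 121.6 + 192.4 + 104.7 = 814.1
Sum over 7–14: 14.7 + 42.1 + 184.1 + 32.1 + 121.6 + 192.4 + 104.7 + 79.9 = 771.6
CMA at t=10 = (814.1 + 771.6) / (2·8) = 1585.7 / 16 = 99.106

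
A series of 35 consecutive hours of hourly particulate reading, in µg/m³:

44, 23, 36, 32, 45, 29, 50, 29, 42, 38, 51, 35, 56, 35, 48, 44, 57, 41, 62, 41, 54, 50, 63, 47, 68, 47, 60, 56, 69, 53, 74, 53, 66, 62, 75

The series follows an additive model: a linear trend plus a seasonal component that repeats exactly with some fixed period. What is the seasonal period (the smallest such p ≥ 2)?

6

First differences y_{t+1} − y_t: -21, 13, -4, 13, -16, 21, -21, 13, -4, 13, -16, 21, -21, 13, …
The difference pattern repeats every 6 terms and not for any smaller step, so p = 6.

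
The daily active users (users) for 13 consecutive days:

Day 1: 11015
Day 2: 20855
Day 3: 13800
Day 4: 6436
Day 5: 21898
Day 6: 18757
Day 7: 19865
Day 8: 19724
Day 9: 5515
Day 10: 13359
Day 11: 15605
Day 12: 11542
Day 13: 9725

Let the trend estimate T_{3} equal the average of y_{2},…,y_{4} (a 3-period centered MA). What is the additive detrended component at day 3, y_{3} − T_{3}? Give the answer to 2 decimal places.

103.00

Trend T_3 = (20855 + 13800 + 6436) / 3 = 41091/3 = 13697.0000
Detrended value: 13800 − 13697.0000 = 103.00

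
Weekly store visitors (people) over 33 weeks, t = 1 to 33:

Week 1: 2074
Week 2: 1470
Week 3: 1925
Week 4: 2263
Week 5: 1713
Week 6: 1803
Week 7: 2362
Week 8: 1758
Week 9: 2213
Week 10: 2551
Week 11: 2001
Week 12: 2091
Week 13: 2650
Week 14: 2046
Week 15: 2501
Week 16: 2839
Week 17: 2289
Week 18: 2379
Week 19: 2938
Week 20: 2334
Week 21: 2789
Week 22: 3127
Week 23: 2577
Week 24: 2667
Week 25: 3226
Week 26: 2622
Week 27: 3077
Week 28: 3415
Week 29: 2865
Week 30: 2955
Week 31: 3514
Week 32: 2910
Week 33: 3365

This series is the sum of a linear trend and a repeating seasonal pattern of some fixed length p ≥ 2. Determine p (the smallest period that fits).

First differences y_{t+1} − y_t: -604, 455, 338, -550, 90, 559, -604, 455, 338, -550, 90, 559, -604, 455, …
The difference pattern repeats every 6 terms and not for any smaller step, so p = 6.

6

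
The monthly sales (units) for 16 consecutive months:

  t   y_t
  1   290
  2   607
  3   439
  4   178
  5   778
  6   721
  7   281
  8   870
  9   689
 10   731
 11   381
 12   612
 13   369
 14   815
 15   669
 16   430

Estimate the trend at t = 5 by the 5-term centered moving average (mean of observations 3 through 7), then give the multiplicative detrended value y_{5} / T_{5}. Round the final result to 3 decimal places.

Trend T_5 = (439 + 178 + 778 + 721 + 281) / 5 = 2397/5 = 479.40000
Ratio to trend: 778 / 479.40000 = 1.623

1.623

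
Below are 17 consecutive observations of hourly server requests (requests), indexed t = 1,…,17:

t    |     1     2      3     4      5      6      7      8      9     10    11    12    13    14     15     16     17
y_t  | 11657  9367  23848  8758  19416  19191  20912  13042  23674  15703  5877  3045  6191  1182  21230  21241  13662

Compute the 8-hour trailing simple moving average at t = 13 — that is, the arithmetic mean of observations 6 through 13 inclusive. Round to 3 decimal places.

Sum of periods 6–13: 19191 + 20912 + 13042 + 23674 + 15703 + 5877 + 3045 + 6191 = 107635
Divide by 8: 107635 / 8 = 13454.375

13454.375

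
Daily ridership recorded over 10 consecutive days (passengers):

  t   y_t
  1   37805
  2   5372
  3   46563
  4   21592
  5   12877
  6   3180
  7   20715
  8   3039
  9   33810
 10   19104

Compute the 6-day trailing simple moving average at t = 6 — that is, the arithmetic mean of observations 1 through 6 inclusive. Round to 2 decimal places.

21231.50

Sum of periods 1–6: 37805 + 5372 + 46563 + 21592 + 12877 + 3180 = 127389
Divide by 6: 127389 / 6 = 21231.50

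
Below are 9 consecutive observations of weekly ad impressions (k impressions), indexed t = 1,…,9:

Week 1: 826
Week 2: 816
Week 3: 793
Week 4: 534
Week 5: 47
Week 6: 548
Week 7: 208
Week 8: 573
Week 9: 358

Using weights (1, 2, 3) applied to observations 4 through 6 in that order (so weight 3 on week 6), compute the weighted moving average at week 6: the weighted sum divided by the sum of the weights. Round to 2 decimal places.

378.67

Weighted sum: 1·534 + 2·47 + 3·548 = 534 + 94 + 1644 = 2272
Weight total: 1 + 2 + 3 = 6
WMA = 2272 / 6 = 378.67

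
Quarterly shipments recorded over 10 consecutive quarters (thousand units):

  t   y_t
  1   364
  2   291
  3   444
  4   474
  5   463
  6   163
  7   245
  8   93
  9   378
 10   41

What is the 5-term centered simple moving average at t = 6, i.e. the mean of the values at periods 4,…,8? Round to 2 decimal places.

287.60

Sum of periods 4–8: 474 + 463 + 163 + 245 + 93 = 1438
Divide by 5: 1438 / 5 = 287.60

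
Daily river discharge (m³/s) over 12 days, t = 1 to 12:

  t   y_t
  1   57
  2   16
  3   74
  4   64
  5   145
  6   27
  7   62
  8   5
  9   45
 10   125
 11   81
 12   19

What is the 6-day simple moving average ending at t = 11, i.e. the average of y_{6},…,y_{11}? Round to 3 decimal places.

Sum of periods 6–11: 27 + 62 + 5 + 45 + 125 + 81 = 345
Divide by 6: 345 / 6 = 57.500

57.500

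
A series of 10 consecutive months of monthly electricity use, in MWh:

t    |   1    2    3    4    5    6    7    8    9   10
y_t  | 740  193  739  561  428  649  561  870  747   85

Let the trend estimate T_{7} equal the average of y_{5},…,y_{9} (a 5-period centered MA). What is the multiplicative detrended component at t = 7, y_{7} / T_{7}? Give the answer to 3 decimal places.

0.862

Trend T_7 = (428 + 649 + 561 + 870 + 747) / 5 = 3255/5 = 651.00000
Ratio to trend: 561 / 651.00000 = 0.862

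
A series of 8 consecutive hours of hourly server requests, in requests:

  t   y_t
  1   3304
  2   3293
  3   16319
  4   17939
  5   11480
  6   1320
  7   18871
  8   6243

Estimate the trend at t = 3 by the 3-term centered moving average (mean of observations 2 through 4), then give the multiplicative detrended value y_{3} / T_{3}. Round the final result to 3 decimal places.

Trend T_3 = (3293 + 16319 + 17939) / 3 = 37551/3 = 12517.00000
Ratio to trend: 16319 / 12517.00000 = 1.304

1.304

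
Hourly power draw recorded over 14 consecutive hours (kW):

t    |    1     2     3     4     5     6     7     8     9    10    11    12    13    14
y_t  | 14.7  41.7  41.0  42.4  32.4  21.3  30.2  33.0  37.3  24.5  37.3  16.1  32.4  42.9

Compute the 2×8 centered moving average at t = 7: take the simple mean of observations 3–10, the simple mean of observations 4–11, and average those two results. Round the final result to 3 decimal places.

Sum over 3–10: 41.0 + 42.4 + 32.4 + 21.3 + 30.2 + 33.0 + 37.3 + 24.5 = 262.1
Sum over 4–11: 42.4 + 32.4 + 21.3 + 30.2 + 33.0 + 37.3 + 24.5 + 37.3 = 258.4
CMA at t=7 = (262.1 + 258.4) / (2·8) = 520.5 / 16 = 32.531

32.531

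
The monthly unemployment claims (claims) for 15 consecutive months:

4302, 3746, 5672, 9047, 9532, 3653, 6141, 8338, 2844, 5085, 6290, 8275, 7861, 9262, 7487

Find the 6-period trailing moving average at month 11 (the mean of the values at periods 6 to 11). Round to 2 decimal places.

5391.83

Sum of periods 6–11: 3653 + 6141 + 8338 + 2844 + 5085 + 6290 = 32351
Divide by 6: 32351 / 6 = 5391.83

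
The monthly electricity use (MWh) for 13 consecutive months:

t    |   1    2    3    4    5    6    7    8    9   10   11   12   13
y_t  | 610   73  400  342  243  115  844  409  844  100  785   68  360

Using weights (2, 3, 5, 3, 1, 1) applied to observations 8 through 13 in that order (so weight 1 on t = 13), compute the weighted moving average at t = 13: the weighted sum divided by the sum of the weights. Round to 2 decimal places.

Weighted sum: 2·409 + 3·844 + 5·100 + 3·785 + 1·68 + 1·360 = 818 + 2532 + 500 + 2355 + 68 + 360 = 6633
Weight total: 2 + 3 + 5 + 3 + 1 + 1 = 15
WMA = 6633 / 15 = 442.20

442.20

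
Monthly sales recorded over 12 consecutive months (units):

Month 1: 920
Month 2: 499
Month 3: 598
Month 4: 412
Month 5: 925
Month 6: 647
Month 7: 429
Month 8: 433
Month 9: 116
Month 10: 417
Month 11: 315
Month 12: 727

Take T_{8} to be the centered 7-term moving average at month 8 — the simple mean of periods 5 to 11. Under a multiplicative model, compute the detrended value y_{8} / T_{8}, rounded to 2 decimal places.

Trend T_8 = (925 + 647 + 429 + 433 + 116 + 417 + 315) / 7 = 3282/7 = 468.8571
Ratio to trend: 433 / 468.8571 = 0.92

0.92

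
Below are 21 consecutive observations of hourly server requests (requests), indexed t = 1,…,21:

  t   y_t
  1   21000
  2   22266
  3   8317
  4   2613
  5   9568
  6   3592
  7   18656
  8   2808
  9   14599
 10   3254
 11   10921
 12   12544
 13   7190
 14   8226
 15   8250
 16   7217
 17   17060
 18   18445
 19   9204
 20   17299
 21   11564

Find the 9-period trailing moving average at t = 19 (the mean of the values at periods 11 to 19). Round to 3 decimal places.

11006.333

Sum of periods 11–19: 10921 + 12544 + 7190 + 8226 + 8250 + 7217 + 17060 + 18445 + 9204 = 99057
Divide by 9: 99057 / 9 = 11006.333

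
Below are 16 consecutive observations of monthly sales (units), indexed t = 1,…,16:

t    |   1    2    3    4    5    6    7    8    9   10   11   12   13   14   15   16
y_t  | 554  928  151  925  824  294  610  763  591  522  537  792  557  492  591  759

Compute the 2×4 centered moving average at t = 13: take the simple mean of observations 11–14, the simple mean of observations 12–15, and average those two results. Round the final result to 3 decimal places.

Sum over 11–14: 537 + 792 + 557 + 492 = 2378
Sum over 12–15: 792 + 557 + 492 + 591 = 2432
CMA at t=13 = (2378 + 2432) / (2·4) = 4810 / 8 = 601.250

601.250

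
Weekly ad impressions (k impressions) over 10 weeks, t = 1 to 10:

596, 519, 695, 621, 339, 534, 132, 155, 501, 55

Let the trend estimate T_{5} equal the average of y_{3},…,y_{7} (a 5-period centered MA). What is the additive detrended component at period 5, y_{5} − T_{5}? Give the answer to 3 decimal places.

Trend T_5 = (695 + 621 + 339 + 534 + 132) / 5 = 2321/5 = 464.20000
Detrended value: 339 − 464.20000 = -125.200

-125.200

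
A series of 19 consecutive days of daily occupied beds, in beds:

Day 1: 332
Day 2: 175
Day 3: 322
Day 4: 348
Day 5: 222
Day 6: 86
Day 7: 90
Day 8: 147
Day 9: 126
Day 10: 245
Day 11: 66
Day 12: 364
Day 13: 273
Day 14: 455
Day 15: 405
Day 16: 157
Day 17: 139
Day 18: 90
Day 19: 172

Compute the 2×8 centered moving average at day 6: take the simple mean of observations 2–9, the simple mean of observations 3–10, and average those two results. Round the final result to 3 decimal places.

193.875

Sum over 2–9: 175 + 322 + 348 + 222 + 86 + 90 + 147 + 126 = 1516
Sum over 3–10: 322 + 348 + 222 + 86 + 90 + 147 + 126 + 245 = 1586
CMA at t=6 = (1516 + 1586) / (2·8) = 3102 / 16 = 193.875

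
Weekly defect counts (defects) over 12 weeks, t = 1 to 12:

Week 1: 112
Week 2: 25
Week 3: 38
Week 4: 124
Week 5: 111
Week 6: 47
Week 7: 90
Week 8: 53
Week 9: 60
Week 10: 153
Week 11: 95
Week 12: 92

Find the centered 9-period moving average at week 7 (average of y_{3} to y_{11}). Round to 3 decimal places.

Sum of periods 3–11: 38 + 124 + 111 + 47 + 90 + 53 + 60 + 153 + 95 = 771
Divide by 9: 771 / 9 = 85.667

85.667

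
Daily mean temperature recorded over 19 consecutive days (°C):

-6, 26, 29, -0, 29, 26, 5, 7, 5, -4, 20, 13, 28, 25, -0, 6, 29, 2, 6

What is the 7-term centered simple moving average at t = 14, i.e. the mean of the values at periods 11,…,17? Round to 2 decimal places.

17.29

Sum of periods 11–17: 20 + 13 + 28 + 25 + (-0) + 6 + 29 = 121
Divide by 7: 121 / 7 = 17.29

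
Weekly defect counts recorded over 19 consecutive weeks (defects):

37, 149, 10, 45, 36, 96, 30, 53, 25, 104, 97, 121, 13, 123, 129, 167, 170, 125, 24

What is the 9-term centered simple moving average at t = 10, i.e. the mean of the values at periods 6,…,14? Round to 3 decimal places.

Sum of periods 6–14: 96 + 30 + 53 + 25 + 104 + 97 + 121 + 13 + 123 = 662
Divide by 9: 662 / 9 = 73.556

73.556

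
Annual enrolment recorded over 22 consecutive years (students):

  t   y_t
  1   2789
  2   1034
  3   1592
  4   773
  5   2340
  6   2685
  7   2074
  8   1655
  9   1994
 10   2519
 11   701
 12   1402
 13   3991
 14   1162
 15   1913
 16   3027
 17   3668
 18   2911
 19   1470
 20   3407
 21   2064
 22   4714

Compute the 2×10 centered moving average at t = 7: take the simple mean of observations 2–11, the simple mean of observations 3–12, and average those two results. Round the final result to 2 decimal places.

Sum over 2–11: 1034 + 1592 + 773 + 2340 + 2685 + 2074 + 1655 + 1994 + 2519 + 701 = 17367
Sum over 3–12: 1592 + 773 + 2340 + 2685 + 2074 + 1655 + 1994 + 2519 + 701 + 1402 = 17735
CMA at t=7 = (17367 + 17735) / (2·10) = 35102 / 20 = 1755.10

1755.10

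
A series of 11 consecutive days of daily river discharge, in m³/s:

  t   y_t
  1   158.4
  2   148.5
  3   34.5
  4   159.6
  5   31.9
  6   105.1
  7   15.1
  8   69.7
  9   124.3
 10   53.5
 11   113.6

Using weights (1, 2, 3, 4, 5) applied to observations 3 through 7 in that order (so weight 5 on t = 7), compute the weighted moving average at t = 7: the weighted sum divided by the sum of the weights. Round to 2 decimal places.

63.02

Weighted sum: 1·34.5 + 2·159.6 + 3·31.9 + 4·105.1 + 5·15.1 = 34.5 + 319.2 + 95.7 + 420.4 + 75.5 = 945.3
Weight total: 1 + 2 + 3 + 4 + 5 = 15
WMA = 945.3 / 15 = 63.02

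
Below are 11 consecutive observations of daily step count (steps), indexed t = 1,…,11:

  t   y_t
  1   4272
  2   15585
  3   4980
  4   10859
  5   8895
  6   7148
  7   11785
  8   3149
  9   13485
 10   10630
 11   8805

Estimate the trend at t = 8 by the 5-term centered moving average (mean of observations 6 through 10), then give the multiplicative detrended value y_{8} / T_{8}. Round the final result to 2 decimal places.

Trend T_8 = (7148 + 11785 + 3149 + 13485 + 10630) / 5 = 46197/5 = 9239.4000
Ratio to trend: 3149 / 9239.4000 = 0.34

0.34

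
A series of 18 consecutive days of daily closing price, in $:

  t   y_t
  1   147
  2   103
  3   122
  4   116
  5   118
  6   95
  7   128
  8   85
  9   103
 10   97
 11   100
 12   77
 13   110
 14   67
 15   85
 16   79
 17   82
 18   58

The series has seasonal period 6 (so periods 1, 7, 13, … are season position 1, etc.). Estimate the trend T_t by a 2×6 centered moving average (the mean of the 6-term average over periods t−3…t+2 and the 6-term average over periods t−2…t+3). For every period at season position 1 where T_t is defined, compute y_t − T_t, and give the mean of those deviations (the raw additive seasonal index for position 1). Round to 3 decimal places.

22.125

Season position 1 occurs at t = 7, 13 (where T_t is defined).
t=7: T_7 = 105.91667; y_7 − T_7 = 128 − 105.91667 = 22.08333
t=13: T_13 = 87.83333; y_13 − T_13 = 110 − 87.83333 = 22.16667
Mean deviation: (22.08333 + 22.16667) / 2 = 22.125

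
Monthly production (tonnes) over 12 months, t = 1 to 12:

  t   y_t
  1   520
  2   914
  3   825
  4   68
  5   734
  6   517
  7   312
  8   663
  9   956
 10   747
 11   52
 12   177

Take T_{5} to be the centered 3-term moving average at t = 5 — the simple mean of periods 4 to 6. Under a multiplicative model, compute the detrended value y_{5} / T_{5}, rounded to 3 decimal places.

Trend T_5 = (68 + 734 + 517) / 3 = 1319/3 = 439.66667
Ratio to trend: 734 / 439.66667 = 1.669

1.669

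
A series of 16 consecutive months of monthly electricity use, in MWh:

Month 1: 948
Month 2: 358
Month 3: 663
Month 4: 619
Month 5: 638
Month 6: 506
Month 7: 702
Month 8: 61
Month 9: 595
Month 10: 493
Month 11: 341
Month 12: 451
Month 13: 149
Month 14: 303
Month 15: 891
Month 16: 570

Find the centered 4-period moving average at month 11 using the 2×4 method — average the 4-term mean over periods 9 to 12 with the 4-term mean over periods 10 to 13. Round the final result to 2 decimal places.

414.25

Sum over 9–12: 595 + 493 + 341 + 451 = 1880
Sum over 10–13: 493 + 341 + 451 + 149 = 1434
CMA at t=11 = (1880 + 1434) / (2·4) = 3314 / 8 = 414.25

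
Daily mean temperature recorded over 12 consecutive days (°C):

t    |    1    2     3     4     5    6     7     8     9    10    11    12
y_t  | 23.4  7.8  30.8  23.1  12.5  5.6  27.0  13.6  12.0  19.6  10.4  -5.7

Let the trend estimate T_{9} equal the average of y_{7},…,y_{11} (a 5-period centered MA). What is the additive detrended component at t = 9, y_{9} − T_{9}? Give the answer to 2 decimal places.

Trend T_9 = (27.0 + 13.6 + 12.0 + 19.6 + 10.4) / 5 = 82.6/5 = 16.5200
Detrended value: 12.0 − 16.5200 = -4.52

-4.52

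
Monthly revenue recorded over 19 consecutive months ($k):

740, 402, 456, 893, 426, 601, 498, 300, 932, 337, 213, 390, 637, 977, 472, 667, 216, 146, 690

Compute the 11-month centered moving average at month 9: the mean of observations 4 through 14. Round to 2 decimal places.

Sum of periods 4–14: 893 + 426 + 601 + 498 + 300 + 932 + 337 + 213 + 390 + 637 + 977 = 6204
Divide by 11: 6204 / 11 = 564.00

564.00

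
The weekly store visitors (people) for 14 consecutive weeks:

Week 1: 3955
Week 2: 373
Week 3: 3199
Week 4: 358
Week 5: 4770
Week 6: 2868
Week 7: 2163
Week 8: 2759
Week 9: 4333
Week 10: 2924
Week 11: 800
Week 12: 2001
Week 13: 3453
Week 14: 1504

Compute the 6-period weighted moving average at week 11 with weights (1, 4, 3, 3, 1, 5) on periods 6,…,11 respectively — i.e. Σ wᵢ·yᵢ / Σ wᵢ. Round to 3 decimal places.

Weighted sum: 1·2868 + 4·2163 + 3·2759 + 3·4333 + 1·2924 + 5·800 = 2868 + 8652 + 8277 + 12999 + 2924 + 4000 = 39720
Weight total: 1 + 4 + 3 + 3 + 1 + 5 = 17
WMA = 39720 / 17 = 2336.471

2336.471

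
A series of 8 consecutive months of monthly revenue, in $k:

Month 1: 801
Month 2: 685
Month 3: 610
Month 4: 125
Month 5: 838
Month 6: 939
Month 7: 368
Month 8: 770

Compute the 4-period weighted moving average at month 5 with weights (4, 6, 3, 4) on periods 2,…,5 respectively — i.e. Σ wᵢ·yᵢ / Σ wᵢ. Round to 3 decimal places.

595.706

Weighted sum: 4·685 + 6·610 + 3·125 + 4·838 = 2740 + 3660 + 375 + 3352 = 10127
Weight total: 4 + 6 + 3 + 4 = 17
WMA = 10127 / 17 = 595.706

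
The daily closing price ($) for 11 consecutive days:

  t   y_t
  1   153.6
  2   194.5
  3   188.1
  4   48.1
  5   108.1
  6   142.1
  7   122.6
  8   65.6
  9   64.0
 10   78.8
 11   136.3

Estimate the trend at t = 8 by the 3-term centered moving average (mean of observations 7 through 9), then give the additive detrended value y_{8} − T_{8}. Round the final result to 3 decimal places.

Trend T_8 = (122.6 + 65.6 + 64.0) / 3 = 252.2/3 = 84.06667
Detrended value: 65.6 − 84.06667 = -18.467

-18.467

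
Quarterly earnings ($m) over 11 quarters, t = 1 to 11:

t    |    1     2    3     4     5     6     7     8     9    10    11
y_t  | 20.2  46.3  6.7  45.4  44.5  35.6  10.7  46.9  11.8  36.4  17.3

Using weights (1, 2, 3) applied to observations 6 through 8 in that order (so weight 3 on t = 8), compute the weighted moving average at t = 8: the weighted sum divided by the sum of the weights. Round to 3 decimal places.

Weighted sum: 1·35.6 + 2·10.7 + 3·46.9 = 35.6 + 21.4 + 140.7 = 197.7
Weight total: 1 + 2 + 3 = 6
WMA = 197.7 / 6 = 32.950

32.950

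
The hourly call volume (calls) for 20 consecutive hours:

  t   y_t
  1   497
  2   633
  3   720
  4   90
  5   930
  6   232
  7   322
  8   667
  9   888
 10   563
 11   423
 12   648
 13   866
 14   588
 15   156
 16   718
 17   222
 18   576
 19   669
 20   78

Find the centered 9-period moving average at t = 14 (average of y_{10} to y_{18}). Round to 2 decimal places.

528.89

Sum of periods 10–18: 563 + 423 + 648 + 866 + 588 + 156 + 718 + 222 + 576 = 4760
Divide by 9: 4760 / 9 = 528.89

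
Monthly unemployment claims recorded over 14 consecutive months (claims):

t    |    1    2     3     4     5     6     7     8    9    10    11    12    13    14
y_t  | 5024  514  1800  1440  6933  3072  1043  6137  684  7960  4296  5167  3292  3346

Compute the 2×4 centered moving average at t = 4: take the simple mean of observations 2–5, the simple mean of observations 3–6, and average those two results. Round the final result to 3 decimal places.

2991.500

Sum over 2–5: 514 + 1800 + 1440 + 6933 = 10687
Sum over 3–6: 1800 + 1440 + 6933 + 3072 = 13245
CMA at t=4 = (10687 + 13245) / (2·4) = 23932 / 8 = 2991.500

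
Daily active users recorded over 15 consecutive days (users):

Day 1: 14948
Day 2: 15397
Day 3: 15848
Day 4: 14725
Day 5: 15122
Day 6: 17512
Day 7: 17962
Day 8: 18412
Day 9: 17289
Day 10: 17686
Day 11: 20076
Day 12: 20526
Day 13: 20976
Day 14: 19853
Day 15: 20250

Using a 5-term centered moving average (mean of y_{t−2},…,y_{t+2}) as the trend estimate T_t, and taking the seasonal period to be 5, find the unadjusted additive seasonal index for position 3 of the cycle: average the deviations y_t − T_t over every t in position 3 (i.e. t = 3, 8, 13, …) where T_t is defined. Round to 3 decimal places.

639.867

Season position 3 occurs at t = 3, 8, 13 (where T_t is defined).
t=3: T_3 = 15208.00000; y_3 − T_3 = 15848 − 15208.00000 = 640.00000
t=8: T_8 = 17772.20000; y_8 − T_8 = 18412 − 17772.20000 = 639.80000
t=13: T_13 = 20336.20000; y_13 − T_13 = 20976 − 20336.20000 = 639.80000
Mean deviation: (640.00000 + 639.80000 + 639.80000) / 3 = 639.867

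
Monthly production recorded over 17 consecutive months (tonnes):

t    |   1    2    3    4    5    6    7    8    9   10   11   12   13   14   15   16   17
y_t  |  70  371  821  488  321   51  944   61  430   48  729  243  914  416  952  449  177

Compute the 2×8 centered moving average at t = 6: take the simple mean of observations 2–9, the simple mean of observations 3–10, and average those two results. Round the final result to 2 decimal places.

Sum over 2–9: 371 + 821 + 488 + 321 + 51 + 944 + 61 + 430 = 3487
Sum over 3–10: 821 + 488 + 321 + 51 + 944 + 61 + 430 + 48 = 3164
CMA at t=6 = (3487 + 3164) / (2·8) = 6651 / 16 = 415.69

415.69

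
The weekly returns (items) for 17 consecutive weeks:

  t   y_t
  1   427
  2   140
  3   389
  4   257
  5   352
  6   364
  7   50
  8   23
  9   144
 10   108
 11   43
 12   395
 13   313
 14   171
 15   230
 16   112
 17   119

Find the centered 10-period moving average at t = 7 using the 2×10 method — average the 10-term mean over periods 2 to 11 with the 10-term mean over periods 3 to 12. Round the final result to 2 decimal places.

199.75

Sum over 2–11: 140 + 389 + 257 + 352 + 364 + 50 + 23 + 144 + 108 + 43 = 1870
Sum over 3–12: 389 + 257 + 352 + 364 + 50 + 23 + 144 + 108 + 43 + 395 = 2125
CMA at t=7 = (1870 + 2125) / (2·10) = 3995 / 20 = 199.75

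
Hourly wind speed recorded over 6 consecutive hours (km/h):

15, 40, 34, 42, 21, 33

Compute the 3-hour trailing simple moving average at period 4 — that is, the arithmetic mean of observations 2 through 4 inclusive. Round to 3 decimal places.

38.667

Sum of periods 2–4: 40 + 34 + 42 = 116
Divide by 3: 116 / 3 = 38.667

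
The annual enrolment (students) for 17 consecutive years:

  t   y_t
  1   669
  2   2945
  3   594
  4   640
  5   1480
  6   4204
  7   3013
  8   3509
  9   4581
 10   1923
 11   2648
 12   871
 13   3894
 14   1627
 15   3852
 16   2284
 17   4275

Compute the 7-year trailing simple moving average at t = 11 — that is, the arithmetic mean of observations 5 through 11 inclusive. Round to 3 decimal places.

3051.143

Sum of periods 5–11: 1480 + 4204 + 3013 + 3509 + 4581 + 1923 + 2648 = 21358
Divide by 7: 21358 / 7 = 3051.143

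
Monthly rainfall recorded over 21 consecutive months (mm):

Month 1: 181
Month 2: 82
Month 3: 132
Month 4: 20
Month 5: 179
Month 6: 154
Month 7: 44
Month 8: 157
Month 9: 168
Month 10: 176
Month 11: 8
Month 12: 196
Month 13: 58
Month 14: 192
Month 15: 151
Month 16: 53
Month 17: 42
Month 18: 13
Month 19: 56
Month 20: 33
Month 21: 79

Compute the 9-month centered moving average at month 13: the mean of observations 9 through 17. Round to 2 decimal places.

Sum of periods 9–17: 168 + 176 + 8 + 196 + 58 + 192 + 151 + 53 + 42 = 1044
Divide by 9: 1044 / 9 = 116.00

116.00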